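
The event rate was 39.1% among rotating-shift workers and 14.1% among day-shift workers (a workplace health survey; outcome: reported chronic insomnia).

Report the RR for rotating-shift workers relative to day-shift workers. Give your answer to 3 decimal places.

RR = 0.3910 / 0.1410 = 2.773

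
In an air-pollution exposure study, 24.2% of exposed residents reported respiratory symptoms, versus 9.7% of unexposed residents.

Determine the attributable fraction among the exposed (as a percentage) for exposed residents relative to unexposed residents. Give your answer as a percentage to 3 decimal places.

AR% = (0.2420 − 0.0970) / 0.2420 = 0.5992 → 59.917%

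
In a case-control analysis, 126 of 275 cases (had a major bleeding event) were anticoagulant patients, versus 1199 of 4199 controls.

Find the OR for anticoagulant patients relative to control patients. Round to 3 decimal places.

OR = (126 × 3000) / (1199 × 149) = 378000/178651 ≈ 2.116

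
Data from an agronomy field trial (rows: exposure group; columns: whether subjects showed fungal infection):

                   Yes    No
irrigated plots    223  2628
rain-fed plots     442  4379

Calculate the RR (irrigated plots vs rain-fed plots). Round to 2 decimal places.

risk, irrigated plots = 223/2851 = 0.0782
risk, rain-fed plots = 442/4821 = 0.0917
RR = 0.0782 / 0.0917 = 0.85

RR = 0.85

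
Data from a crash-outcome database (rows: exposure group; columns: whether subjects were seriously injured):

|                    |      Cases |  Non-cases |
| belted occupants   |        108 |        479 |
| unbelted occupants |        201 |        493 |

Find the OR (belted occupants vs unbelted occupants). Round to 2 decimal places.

OR = (108 × 493) / (479 × 201) = 53244/96279 ≈ 0.55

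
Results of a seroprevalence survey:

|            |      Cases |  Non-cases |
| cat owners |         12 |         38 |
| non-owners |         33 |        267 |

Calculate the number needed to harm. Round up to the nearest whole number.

NNH = 8

risk, cat owners = 12/50 = 0.240000
risk, non-owners = 33/300 = 0.110000
absolute risk difference = 0.130000
1 / 0.130000 = 7.692 → round up → 8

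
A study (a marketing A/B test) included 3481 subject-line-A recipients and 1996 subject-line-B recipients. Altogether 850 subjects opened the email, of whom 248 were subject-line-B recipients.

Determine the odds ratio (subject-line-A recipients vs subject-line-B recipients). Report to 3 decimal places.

subject-line-A recipients with the outcome: 850 − 248 = 602
subject-line-A recipients without the outcome: 3481 − 602 = 2879
subject-line-B recipients without the outcome: 1996 − 248 = 1748
OR = (602 × 1748) / (2879 × 248) = 1052296/713992 ≈ 1.474

OR: 1.474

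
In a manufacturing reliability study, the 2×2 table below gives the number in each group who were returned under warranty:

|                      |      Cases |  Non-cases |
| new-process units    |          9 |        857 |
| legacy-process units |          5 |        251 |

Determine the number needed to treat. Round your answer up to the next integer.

110

risk, new-process units = 9/866 = 0.010393
risk, legacy-process units = 5/256 = 0.019531
absolute risk difference = 0.009139
1 / 0.009139 = 109.421 → round up → 110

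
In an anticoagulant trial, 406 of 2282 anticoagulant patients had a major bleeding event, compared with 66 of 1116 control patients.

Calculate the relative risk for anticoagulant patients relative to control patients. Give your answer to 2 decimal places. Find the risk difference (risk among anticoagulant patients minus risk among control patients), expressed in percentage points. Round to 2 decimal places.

RR = 3.01; RD = 11.88

risk, anticoagulant patients = 406/2282 = 0.1779
risk, control patients = 66/1116 = 0.0591
RR = 0.1779 / 0.0591 = 3.01
risk difference = 0.1779 − 0.0591 = 0.1188 → 11.88 percentage points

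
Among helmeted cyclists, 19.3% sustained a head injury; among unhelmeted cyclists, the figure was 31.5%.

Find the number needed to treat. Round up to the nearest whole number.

absolute risk difference = 0.122000
1 / 0.122000 = 8.197 → round up → 9

9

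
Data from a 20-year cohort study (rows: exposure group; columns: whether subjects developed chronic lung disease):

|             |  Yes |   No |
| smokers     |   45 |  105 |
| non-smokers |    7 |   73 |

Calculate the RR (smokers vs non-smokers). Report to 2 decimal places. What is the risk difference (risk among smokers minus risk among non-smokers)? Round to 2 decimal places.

risk, smokers = 45/150 = 0.3000
risk, non-smokers = 7/80 = 0.0875
RR = 0.3000 / 0.0875 = 3.43
risk difference = 0.3000 − 0.0875 = 0.21

RR = 3.43; RD = 0.21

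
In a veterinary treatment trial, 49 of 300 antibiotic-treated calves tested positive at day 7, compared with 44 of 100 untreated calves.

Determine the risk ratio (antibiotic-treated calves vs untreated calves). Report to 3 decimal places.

RR = 0.371

risk, antibiotic-treated calves = 49/300 = 0.1633
risk, untreated calves = 44/100 = 0.4400
RR = 0.1633 / 0.4400 = 0.371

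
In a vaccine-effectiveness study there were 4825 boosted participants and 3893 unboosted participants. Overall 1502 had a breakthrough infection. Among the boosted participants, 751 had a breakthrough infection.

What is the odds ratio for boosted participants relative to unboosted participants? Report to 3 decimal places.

boosted participants without the outcome: 4825 − 751 = 4074
unboosted participants with the outcome: 1502 − 751 = 751
unboosted participants without the outcome: 3893 − 751 = 3142
odds, boosted participants = 751/4074 = 0.1843
odds, unboosted participants = 751/3142 = 0.2390
OR = 0.1843 / 0.2390 = 0.771

0.771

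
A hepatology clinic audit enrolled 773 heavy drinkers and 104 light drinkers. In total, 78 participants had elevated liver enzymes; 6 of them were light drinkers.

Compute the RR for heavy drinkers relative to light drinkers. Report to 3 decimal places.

heavy drinkers with the outcome: 78 − 6 = 72
heavy drinkers without the outcome: 773 − 72 = 701
light drinkers without the outcome: 104 − 6 = 98
risk, heavy drinkers = 72/773 = 0.0931
risk, light drinkers = 6/104 = 0.0577
RR = 0.0931 / 0.0577 = 1.614

1.614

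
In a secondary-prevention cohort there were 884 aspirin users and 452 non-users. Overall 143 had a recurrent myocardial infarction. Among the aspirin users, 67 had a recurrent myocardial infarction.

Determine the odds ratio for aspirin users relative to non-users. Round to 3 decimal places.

aspirin users without the outcome: 884 − 67 = 817
non-users with the outcome: 143 − 67 = 76
non-users without the outcome: 452 − 76 = 376
OR = (67 × 376) / (817 × 76) = 25192/62092 ≈ 0.406

0.406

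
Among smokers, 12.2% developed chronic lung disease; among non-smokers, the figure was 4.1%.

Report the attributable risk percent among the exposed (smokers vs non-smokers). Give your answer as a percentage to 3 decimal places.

AR% = (0.12200 − 0.04100) / 0.12200 = 0.6639 → 66.393%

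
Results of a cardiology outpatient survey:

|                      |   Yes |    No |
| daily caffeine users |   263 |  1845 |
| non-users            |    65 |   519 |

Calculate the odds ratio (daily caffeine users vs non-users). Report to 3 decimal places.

1.138

odds, daily caffeine users = 263/1845 = 0.1425
odds, non-users = 65/519 = 0.1252
OR = 0.1425 / 0.1252 = 1.138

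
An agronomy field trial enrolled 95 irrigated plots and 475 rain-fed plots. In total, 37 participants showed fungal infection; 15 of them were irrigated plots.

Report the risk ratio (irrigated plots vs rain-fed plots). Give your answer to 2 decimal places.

irrigated plots without the outcome: 95 − 15 = 80
rain-fed plots with the outcome: 37 − 15 = 22
rain-fed plots without the outcome: 475 − 22 = 453
risk, irrigated plots = 15/95 = 0.15789
risk, rain-fed plots = 22/475 = 0.04632
RR = 0.15789 / 0.04632 = 3.41

RR ≈ 3.41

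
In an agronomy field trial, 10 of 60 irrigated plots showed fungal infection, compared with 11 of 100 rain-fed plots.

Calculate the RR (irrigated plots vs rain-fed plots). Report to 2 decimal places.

1.52

risk, irrigated plots = 10/60 = 0.1667
risk, rain-fed plots = 11/100 = 0.1100
RR = 0.1667 / 0.1100 = 1.52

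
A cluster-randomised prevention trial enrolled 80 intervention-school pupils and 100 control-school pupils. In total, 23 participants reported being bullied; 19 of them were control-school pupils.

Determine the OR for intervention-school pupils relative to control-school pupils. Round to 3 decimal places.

intervention-school pupils with the outcome: 23 − 19 = 4
intervention-school pupils without the outcome: 80 − 4 = 76
control-school pupils without the outcome: 100 − 19 = 81
OR = (4 × 81) / (76 × 19) = 324/1444 ≈ 0.224

OR: 0.224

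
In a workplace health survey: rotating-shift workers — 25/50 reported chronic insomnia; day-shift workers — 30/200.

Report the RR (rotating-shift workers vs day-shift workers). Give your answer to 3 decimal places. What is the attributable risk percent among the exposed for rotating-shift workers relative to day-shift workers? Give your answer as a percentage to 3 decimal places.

risk, rotating-shift workers = 25/50 = 0.5000
risk, day-shift workers = 30/200 = 0.1500
RR = 0.5000 / 0.1500 = 3.333
AR% = (0.5000 − 0.1500) / 0.5000 = 0.7000 → 70.000%

RR = 3.333; AR% = 70.000%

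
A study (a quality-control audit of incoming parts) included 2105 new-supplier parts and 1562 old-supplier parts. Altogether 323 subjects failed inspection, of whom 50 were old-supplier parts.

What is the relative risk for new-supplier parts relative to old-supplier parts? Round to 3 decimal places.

new-supplier parts with the outcome: 323 − 50 = 273
new-supplier parts without the outcome: 2105 − 273 = 1832
old-supplier parts without the outcome: 1562 − 50 = 1512
risk, new-supplier parts = 273/2105 = 0.12969
risk, old-supplier parts = 50/1562 = 0.03201
RR = 0.12969 / 0.03201 = 4.052

RR = 4.052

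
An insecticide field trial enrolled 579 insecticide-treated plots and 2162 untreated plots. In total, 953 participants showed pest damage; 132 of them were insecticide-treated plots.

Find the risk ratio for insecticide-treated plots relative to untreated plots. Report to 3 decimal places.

insecticide-treated plots without the outcome: 579 − 132 = 447
untreated plots with the outcome: 953 − 132 = 821
untreated plots without the outcome: 2162 − 821 = 1341
risk, insecticide-treated plots = 132/579 = 0.2280
risk, untreated plots = 821/2162 = 0.3797
RR = 0.2280 / 0.3797 = 0.600

0.600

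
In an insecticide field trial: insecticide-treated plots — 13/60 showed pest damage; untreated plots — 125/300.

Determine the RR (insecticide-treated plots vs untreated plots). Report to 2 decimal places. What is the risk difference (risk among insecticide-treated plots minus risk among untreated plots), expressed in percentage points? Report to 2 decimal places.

RR = 0.52; RD = -20.00

risk, insecticide-treated plots = 13/60 = 0.2167
risk, untreated plots = 125/300 = 0.4167
RR = 0.2167 / 0.4167 = 0.52
risk difference = 0.2167 − 0.4167 = -0.2000 → -20.00 percentage points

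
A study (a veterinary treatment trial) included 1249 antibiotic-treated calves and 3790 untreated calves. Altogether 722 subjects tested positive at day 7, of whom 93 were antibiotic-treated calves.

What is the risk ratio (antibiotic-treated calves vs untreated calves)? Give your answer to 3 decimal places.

RR: 0.449

antibiotic-treated calves without the outcome: 1249 − 93 = 1156
untreated calves with the outcome: 722 − 93 = 629
untreated calves without the outcome: 3790 − 629 = 3161
risk, antibiotic-treated calves = 93/1249 = 0.0745
risk, untreated calves = 629/3790 = 0.1660
RR = 0.0745 / 0.1660 = 0.449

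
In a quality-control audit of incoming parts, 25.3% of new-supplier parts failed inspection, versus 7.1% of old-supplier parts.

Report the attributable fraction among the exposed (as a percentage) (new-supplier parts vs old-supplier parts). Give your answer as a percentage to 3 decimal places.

AR% = (0.2530 − 0.0710) / 0.2530 = 0.7194 → 71.937%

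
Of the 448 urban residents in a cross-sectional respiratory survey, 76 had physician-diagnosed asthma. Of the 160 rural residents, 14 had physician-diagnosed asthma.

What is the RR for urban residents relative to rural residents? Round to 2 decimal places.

risk, urban residents = 76/448 = 0.1696
risk, rural residents = 14/160 = 0.0875
RR = 0.1696 / 0.0875 = 1.94

RR = 1.94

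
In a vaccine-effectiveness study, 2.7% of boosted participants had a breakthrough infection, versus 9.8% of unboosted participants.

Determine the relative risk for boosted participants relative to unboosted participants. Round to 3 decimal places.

RR = 0.02700 / 0.09800 = 0.276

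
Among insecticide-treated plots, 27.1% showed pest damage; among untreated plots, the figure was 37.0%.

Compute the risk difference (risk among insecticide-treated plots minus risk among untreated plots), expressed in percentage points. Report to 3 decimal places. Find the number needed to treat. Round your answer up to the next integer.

RD = -9.900; NNT = 11

risk difference = 0.2710 − 0.3700 = -0.0990 → -9.900 percentage points
absolute risk difference = 0.099000
1 / 0.099000 = 10.101 → round up → 11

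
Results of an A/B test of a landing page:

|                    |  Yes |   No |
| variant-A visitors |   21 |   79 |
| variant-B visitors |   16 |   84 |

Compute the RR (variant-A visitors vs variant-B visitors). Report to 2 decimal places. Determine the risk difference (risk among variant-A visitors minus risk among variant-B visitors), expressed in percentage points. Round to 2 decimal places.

risk, variant-A visitors = 21/100 = 0.2100
risk, variant-B visitors = 16/100 = 0.1600
RR = 0.2100 / 0.1600 = 1.31
risk difference = 0.2100 − 0.1600 = 0.0500 → 5.00 percentage points

RR = 1.31; RD = 5.00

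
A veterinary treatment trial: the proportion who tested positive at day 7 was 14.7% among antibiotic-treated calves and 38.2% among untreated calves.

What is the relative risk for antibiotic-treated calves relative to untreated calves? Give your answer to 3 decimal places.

RR = 0.1470 / 0.3820 = 0.385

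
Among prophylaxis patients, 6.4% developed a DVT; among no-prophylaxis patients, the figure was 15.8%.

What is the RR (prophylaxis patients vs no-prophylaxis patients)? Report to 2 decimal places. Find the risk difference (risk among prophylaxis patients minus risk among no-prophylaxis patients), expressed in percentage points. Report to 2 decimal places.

RR = 0.0640 / 0.1580 = 0.41
risk difference = 0.0640 − 0.1580 = -0.0940 → -9.40 percentage points

RR = 0.41; RD = -9.40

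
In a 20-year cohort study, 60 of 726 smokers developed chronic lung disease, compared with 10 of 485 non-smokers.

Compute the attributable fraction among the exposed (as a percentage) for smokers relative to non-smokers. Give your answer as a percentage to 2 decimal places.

75.05%

risk, smokers = 60/726 = 0.08264
risk, non-smokers = 10/485 = 0.02062
AR% = (0.08264 − 0.02062) / 0.08264 = 0.7505 → 75.05%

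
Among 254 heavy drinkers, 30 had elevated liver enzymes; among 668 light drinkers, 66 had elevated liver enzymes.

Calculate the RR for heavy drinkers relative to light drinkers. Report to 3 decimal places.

1.195

risk, heavy drinkers = 30/254 = 0.1181
risk, light drinkers = 66/668 = 0.0988
RR = 0.1181 / 0.0988 = 1.195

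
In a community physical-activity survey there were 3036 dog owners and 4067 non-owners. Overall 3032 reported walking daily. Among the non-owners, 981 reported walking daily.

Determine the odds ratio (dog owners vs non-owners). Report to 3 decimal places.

dog owners with the outcome: 3032 − 981 = 2051
dog owners without the outcome: 3036 − 2051 = 985
non-owners without the outcome: 4067 − 981 = 3086
odds, dog owners = 2051/985 = 2.0822
odds, non-owners = 981/3086 = 0.3179
OR = 2.0822 / 0.3179 = 6.550

OR = 6.550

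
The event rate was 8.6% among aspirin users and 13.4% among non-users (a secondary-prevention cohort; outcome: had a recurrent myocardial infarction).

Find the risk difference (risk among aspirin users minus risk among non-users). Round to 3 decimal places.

risk difference = 0.0860 − 0.1340 = -0.048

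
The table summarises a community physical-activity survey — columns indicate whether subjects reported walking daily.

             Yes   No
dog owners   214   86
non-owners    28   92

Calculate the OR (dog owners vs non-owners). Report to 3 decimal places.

OR = (214 × 92) / (86 × 28) = 19688/2408 ≈ 8.176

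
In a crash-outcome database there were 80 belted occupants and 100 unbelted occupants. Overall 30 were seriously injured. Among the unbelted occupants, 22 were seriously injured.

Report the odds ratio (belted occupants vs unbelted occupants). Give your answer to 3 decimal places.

belted occupants with the outcome: 30 − 22 = 8
belted occupants without the outcome: 80 − 8 = 72
unbelted occupants without the outcome: 100 − 22 = 78
OR = (8 × 78) / (72 × 22) = 624/1584 ≈ 0.394

0.394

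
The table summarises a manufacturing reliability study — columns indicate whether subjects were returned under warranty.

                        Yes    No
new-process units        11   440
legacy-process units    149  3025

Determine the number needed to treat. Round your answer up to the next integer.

NNT ≈ 45

risk, new-process units = 11/451 = 0.024390
risk, legacy-process units = 149/3174 = 0.046944
absolute risk difference = 0.022554
1 / 0.022554 = 44.338 → round up → 45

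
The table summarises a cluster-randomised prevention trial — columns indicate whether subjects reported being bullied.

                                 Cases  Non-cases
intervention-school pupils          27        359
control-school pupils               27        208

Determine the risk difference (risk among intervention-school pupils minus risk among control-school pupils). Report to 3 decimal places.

RD ≈ -0.045

risk, intervention-school pupils = 27/386 = 0.0699
risk, control-school pupils = 27/235 = 0.1149
risk difference = 0.0699 − 0.1149 = -0.045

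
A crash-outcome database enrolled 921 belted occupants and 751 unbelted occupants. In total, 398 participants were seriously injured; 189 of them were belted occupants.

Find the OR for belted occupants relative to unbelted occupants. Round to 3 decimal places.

belted occupants without the outcome: 921 − 189 = 732
unbelted occupants with the outcome: 398 − 189 = 209
unbelted occupants without the outcome: 751 − 209 = 542
OR = (189 × 542) / (732 × 209) = 102438/152988 ≈ 0.670

0.670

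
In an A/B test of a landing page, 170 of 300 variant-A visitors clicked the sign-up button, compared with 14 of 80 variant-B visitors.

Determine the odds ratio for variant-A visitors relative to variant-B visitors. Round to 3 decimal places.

OR = (170 × 66) / (130 × 14) = 11220/1820 ≈ 6.165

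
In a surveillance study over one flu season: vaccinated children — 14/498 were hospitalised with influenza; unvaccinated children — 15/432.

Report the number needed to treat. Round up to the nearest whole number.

152

risk, vaccinated children = 14/498 = 0.028112
risk, unvaccinated children = 15/432 = 0.034722
absolute risk difference = 0.006610
1 / 0.006610 = 151.286 → round up → 152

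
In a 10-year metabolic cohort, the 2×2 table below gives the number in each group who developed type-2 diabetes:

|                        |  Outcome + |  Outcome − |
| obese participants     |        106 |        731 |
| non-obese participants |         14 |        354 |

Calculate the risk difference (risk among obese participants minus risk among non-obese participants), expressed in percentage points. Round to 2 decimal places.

risk, obese participants = 106/837 = 0.12664
risk, non-obese participants = 14/368 = 0.03804
risk difference = 0.12664 − 0.03804 = 0.08860 → 8.86 percentage points

RD: 8.86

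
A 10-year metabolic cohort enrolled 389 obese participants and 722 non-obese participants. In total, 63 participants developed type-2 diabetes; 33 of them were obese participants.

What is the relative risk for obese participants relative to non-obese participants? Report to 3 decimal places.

RR = 2.042

obese participants without the outcome: 389 − 33 = 356
non-obese participants with the outcome: 63 − 33 = 30
non-obese participants without the outcome: 722 − 30 = 692
risk, obese participants = 33/389 = 0.08483
risk, non-obese participants = 30/722 = 0.04155
RR = 0.08483 / 0.04155 = 2.042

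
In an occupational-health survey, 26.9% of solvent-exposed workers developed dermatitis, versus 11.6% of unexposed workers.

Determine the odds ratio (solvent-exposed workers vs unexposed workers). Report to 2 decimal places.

2.80

odds, solvent-exposed workers = 0.2690/0.7310 = 0.3680
odds, unexposed workers = 0.1160/0.8840 = 0.1312
OR = 0.3680 / 0.1312 = 2.80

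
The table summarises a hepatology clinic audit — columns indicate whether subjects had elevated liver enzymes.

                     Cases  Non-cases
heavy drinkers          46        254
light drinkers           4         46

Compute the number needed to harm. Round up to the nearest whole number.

risk, heavy drinkers = 46/300 = 0.153333
risk, light drinkers = 4/50 = 0.080000
absolute risk difference = 0.073333
1 / 0.073333 = 13.636 → round up → 14

14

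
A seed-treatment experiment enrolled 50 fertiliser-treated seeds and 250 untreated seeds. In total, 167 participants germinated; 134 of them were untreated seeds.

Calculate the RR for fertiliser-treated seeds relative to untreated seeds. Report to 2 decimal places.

fertiliser-treated seeds with the outcome: 167 − 134 = 33
fertiliser-treated seeds without the outcome: 50 − 33 = 17
untreated seeds without the outcome: 250 − 134 = 116
risk, fertiliser-treated seeds = 33/50 = 0.6600
risk, untreated seeds = 134/250 = 0.5360
RR = 0.6600 / 0.5360 = 1.23

RR = 1.23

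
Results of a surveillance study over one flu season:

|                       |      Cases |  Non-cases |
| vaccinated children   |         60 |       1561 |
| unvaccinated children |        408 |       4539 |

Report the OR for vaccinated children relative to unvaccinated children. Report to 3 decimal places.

odds, vaccinated children = 60/1561 = 0.03844
odds, unvaccinated children = 408/4539 = 0.08989
OR = 0.03844 / 0.08989 = 0.428

OR: 0.428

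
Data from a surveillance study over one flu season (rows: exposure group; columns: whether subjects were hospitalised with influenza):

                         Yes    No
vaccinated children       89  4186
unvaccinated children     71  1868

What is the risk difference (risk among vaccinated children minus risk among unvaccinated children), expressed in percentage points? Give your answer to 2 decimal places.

risk, vaccinated children = 89/4275 = 0.02082
risk, unvaccinated children = 71/1939 = 0.03662
risk difference = 0.02082 − 0.03662 = -0.01580 → -1.58 percentage points

-1.58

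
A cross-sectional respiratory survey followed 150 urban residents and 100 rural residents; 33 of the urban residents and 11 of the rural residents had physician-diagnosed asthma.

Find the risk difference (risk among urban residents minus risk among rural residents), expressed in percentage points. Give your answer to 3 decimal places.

11.000

risk, urban residents = 33/150 = 0.2200
risk, rural residents = 11/100 = 0.1100
risk difference = 0.2200 − 0.1100 = 0.1100 → 11.000 percentage points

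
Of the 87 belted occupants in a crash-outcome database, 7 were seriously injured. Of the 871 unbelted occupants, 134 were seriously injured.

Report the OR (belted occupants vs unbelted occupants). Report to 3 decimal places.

OR ≈ 0.481

odds, belted occupants = 7/80 = 0.0875
odds, unbelted occupants = 134/737 = 0.1818
OR = 0.0875 / 0.1818 = 0.481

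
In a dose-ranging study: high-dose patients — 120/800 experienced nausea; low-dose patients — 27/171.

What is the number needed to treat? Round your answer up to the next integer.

127

risk, high-dose patients = 120/800 = 0.150000
risk, low-dose patients = 27/171 = 0.157895
absolute risk difference = 0.007895
1 / 0.007895 = 126.662 → round up → 127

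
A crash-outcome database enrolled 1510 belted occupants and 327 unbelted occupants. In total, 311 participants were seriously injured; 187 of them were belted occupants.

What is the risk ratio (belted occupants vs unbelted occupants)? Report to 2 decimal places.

belted occupants without the outcome: 1510 − 187 = 1323
unbelted occupants with the outcome: 311 − 187 = 124
unbelted occupants without the outcome: 327 − 124 = 203
risk, belted occupants = 187/1510 = 0.1238
risk, unbelted occupants = 124/327 = 0.3792
RR = 0.1238 / 0.3792 = 0.33

0.33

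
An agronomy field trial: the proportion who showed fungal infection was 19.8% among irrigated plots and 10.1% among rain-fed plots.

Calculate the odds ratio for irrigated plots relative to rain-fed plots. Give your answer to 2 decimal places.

odds, irrigated plots = 0.1980/0.8020 = 0.2469
odds, rain-fed plots = 0.1010/0.8990 = 0.1123
OR = 0.2469 / 0.1123 = 2.20

OR: 2.20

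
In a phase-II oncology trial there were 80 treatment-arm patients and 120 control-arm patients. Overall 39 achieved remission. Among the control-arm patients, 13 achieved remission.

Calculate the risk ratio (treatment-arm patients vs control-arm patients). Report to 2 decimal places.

treatment-arm patients with the outcome: 39 − 13 = 26
treatment-arm patients without the outcome: 80 − 26 = 54
control-arm patients without the outcome: 120 − 13 = 107
risk, treatment-arm patients = 26/80 = 0.3250
risk, control-arm patients = 13/120 = 0.1083
RR = 0.3250 / 0.1083 = 3.00

RR ≈ 3.00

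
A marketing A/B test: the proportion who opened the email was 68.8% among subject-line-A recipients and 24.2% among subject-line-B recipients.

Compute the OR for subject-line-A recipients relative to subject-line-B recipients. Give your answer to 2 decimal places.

6.91

odds, subject-line-A recipients = 0.6880/0.3120 = 2.2051
odds, subject-line-B recipients = 0.2420/0.7580 = 0.3193
OR = 2.2051 / 0.3193 = 6.91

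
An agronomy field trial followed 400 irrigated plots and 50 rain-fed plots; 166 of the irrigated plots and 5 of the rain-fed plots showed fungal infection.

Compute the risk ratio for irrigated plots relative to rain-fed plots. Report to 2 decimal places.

4.15

risk, irrigated plots = 166/400 = 0.4150
risk, rain-fed plots = 5/50 = 0.1000
RR = 0.4150 / 0.1000 = 4.15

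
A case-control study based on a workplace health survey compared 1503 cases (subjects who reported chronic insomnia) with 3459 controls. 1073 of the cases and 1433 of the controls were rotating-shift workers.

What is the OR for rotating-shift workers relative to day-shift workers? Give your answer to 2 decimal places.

3.53

odds, rotating-shift workers = 1073/1433 = 0.7488
odds, day-shift workers = 430/2026 = 0.2122
OR = 0.7488 / 0.2122 = 3.53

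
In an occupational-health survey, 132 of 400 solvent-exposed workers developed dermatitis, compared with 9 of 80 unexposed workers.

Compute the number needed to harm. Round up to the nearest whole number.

risk, solvent-exposed workers = 132/400 = 0.330000
risk, unexposed workers = 9/80 = 0.112500
absolute risk difference = 0.217500
1 / 0.217500 = 4.598 → round up → 5

5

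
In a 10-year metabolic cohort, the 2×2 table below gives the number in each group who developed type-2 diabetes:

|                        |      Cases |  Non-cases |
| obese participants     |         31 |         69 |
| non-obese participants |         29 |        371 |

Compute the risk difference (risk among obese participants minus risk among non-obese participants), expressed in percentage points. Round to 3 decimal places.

risk, obese participants = 31/100 = 0.3100
risk, non-obese participants = 29/400 = 0.0725
risk difference = 0.3100 − 0.0725 = 0.2375 → 23.750 percentage points

RD: 23.750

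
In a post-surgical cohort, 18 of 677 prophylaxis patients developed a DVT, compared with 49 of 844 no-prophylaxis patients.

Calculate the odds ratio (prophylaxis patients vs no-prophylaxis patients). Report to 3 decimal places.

OR = (18 × 795) / (659 × 49) = 14310/32291 ≈ 0.443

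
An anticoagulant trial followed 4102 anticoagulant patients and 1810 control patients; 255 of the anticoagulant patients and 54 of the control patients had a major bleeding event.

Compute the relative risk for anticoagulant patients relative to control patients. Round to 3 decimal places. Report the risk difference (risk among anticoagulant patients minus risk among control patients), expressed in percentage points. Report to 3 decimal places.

RR = 2.084; RD = 3.233

risk, anticoagulant patients = 255/4102 = 0.06216
risk, control patients = 54/1810 = 0.02983
RR = 0.06216 / 0.02983 = 2.084
risk difference = 0.06216 − 0.02983 = 0.03233 → 3.233 percentage points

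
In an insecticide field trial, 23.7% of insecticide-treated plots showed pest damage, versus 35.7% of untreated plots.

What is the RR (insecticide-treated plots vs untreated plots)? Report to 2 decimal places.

RR = 0.2370 / 0.3570 = 0.66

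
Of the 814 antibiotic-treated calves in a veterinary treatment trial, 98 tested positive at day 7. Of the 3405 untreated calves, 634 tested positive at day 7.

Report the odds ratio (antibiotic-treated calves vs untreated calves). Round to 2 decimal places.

OR = (98 × 2771) / (716 × 634) = 271558/453944 ≈ 0.60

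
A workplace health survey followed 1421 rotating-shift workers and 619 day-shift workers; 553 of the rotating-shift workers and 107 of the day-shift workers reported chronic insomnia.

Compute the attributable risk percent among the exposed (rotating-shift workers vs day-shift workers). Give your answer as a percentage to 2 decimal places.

risk, rotating-shift workers = 553/1421 = 0.3892
risk, day-shift workers = 107/619 = 0.1729
AR% = (0.3892 − 0.1729) / 0.3892 = 0.5558 → 55.58%

55.58%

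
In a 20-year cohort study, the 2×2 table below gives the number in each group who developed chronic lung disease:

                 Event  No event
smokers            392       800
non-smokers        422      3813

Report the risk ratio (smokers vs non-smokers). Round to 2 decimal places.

risk, smokers = 392/1192 = 0.3289
risk, non-smokers = 422/4235 = 0.0996
RR = 0.3289 / 0.0996 = 3.30

RR ≈ 3.30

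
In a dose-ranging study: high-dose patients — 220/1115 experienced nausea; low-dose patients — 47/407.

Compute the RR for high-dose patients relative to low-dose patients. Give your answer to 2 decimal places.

1.71

risk, high-dose patients = 220/1115 = 0.1973
risk, low-dose patients = 47/407 = 0.1155
RR = 0.1973 / 0.1155 = 1.71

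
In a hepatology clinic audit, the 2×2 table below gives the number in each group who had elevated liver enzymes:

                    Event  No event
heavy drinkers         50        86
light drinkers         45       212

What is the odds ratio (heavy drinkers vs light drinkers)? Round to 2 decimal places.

OR = 2.74

odds, heavy drinkers = 50/86 = 0.5814
odds, light drinkers = 45/212 = 0.2123
OR = 0.5814 / 0.2123 = 2.74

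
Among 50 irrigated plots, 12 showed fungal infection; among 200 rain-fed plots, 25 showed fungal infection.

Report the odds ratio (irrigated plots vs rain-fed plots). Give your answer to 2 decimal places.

OR = (12 × 175) / (38 × 25) = 2100/950 ≈ 2.21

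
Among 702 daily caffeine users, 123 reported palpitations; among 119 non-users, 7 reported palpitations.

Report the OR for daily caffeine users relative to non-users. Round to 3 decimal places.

OR = (123 × 112) / (579 × 7) = 13776/4053 ≈ 3.399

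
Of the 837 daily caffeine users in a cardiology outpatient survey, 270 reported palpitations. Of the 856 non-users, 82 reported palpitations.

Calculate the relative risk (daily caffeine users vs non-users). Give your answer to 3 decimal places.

risk, daily caffeine users = 270/837 = 0.3226
risk, non-users = 82/856 = 0.0958
RR = 0.3226 / 0.0958 = 3.367

RR = 3.367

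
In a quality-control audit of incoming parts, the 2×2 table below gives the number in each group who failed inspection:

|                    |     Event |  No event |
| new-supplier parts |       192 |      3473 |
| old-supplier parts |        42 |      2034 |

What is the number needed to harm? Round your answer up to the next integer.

32

risk, new-supplier parts = 192/3665 = 0.052387
risk, old-supplier parts = 42/2076 = 0.020231
absolute risk difference = 0.032156
1 / 0.032156 = 31.098 → round up → 32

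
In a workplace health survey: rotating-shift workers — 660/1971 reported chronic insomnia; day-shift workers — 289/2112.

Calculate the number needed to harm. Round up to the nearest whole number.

NNH = 6

risk, rotating-shift workers = 660/1971 = 0.334855
risk, day-shift workers = 289/2112 = 0.136837
absolute risk difference = 0.198018
1 / 0.198018 = 5.050 → round up → 6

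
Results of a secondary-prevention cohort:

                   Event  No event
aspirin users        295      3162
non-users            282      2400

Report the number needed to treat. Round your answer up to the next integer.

NNT: 51

risk, aspirin users = 295/3457 = 0.085334
risk, non-users = 282/2682 = 0.105145
absolute risk difference = 0.019811
1 / 0.019811 = 50.477 → round up → 51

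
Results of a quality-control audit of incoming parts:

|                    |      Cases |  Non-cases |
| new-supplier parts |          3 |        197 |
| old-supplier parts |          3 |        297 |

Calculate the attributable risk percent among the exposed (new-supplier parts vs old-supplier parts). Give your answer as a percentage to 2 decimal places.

33.33%

risk, new-supplier parts = 3/200 = 0.01500
risk, old-supplier parts = 3/300 = 0.01000
AR% = (0.01500 − 0.01000) / 0.01500 = 0.3333 → 33.33%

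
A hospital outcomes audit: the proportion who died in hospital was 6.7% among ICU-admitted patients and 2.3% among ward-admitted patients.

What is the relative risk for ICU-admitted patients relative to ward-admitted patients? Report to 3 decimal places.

RR = 0.06700 / 0.02300 = 2.913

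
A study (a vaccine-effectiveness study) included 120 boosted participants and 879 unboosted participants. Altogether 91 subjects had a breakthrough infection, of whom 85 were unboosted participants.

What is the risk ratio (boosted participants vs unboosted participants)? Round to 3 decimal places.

boosted participants with the outcome: 91 − 85 = 6
boosted participants without the outcome: 120 − 6 = 114
unboosted participants without the outcome: 879 − 85 = 794
risk, boosted participants = 6/120 = 0.0500
risk, unboosted participants = 85/879 = 0.0967
RR = 0.0500 / 0.0967 = 0.517

0.517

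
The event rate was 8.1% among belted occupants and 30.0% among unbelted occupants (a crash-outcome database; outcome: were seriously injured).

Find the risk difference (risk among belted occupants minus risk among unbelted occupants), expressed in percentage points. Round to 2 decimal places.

-21.90

risk difference = 0.0810 − 0.3000 = -0.2190 → -21.90 percentage points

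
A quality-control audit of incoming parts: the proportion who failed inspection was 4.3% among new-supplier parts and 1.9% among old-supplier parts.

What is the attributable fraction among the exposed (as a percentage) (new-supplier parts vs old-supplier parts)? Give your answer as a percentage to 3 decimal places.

AR% = (0.04300 − 0.01900) / 0.04300 = 0.5581 → 55.814%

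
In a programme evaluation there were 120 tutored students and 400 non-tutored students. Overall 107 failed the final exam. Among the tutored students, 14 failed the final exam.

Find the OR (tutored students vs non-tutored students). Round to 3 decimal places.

0.436

tutored students without the outcome: 120 − 14 = 106
non-tutored students with the outcome: 107 − 14 = 93
non-tutored students without the outcome: 400 − 93 = 307
OR = (14 × 307) / (106 × 93) = 4298/9858 ≈ 0.436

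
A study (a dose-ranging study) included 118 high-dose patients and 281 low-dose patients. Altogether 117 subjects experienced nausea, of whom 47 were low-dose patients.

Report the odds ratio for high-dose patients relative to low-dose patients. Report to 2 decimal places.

high-dose patients with the outcome: 117 − 47 = 70
high-dose patients without the outcome: 118 − 70 = 48
low-dose patients without the outcome: 281 − 47 = 234
OR = (70 × 234) / (48 × 47) = 16380/2256 ≈ 7.26

OR ≈ 7.26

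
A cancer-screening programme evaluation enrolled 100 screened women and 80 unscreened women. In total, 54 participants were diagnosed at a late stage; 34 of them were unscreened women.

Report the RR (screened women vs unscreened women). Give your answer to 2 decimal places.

RR = 0.47

screened women with the outcome: 54 − 34 = 20
screened women without the outcome: 100 − 20 = 80
unscreened women without the outcome: 80 − 34 = 46
risk, screened women = 20/100 = 0.2000
risk, unscreened women = 34/80 = 0.4250
RR = 0.2000 / 0.4250 = 0.47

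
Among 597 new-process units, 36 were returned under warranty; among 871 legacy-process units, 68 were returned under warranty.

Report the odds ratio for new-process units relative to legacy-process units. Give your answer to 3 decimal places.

OR = (36 × 803) / (561 × 68) = 28908/38148 ≈ 0.758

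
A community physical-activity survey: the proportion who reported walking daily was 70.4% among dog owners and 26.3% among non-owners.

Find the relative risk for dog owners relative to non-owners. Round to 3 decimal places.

RR = 0.7040 / 0.2630 = 2.677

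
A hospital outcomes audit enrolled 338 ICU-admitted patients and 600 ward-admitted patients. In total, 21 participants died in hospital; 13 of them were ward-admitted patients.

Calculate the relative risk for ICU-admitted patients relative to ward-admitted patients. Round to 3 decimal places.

ICU-admitted patients with the outcome: 21 − 13 = 8
ICU-admitted patients without the outcome: 338 − 8 = 330
ward-admitted patients without the outcome: 600 − 13 = 587
risk, ICU-admitted patients = 8/338 = 0.02367
risk, ward-admitted patients = 13/600 = 0.02167
RR = 0.02367 / 0.02167 = 1.092

1.092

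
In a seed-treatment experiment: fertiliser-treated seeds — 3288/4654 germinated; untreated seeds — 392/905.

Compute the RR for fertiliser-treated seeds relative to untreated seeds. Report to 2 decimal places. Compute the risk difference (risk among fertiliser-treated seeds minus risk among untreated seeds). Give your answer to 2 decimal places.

RR = 1.63; RD = 0.27

risk, fertiliser-treated seeds = 3288/4654 = 0.7065
risk, untreated seeds = 392/905 = 0.4331
RR = 0.7065 / 0.4331 = 1.63
risk difference = 0.7065 − 0.4331 = 0.27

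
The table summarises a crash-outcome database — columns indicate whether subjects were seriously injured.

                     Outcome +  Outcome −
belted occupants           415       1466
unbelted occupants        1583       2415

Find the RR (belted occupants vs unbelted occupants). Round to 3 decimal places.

risk, belted occupants = 415/1881 = 0.2206
risk, unbelted occupants = 1583/3998 = 0.3959
RR = 0.2206 / 0.3959 = 0.557

0.557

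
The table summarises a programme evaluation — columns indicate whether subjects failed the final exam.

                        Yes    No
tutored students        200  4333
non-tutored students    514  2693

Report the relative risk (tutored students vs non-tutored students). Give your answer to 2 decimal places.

risk, tutored students = 200/4533 = 0.04412
risk, non-tutored students = 514/3207 = 0.16027
RR = 0.04412 / 0.16027 = 0.28

RR = 0.28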